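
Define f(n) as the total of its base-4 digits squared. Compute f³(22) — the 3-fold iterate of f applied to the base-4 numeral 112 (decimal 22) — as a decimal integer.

2

22 = (1,1,2)_4 → 1² + 1² + 2² = 6
6 = (1,2)_4 → 1² + 2² = 5
5 = (1,1)_4 → 1² + 1² = 2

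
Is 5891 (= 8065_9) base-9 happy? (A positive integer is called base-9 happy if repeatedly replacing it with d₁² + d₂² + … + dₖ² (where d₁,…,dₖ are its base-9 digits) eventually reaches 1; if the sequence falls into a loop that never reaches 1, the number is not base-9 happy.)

5891 = (8,0,6,5)_9 → 8² + 0² + 6² + 5² = 125
125 = (1,4,8)_9 → 1² + 4² + 8² = 81
81 = (1,0,0)_9 → 1² + 0² + 0² = 1  — reached 1.

base-9 happy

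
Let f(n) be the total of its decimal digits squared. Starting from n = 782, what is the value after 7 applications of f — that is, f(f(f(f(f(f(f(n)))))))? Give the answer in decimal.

782 → 7² + 8² + 2² = 117
117 → 1² + 1² + 7² = 51
51 → 5² + 1² = 26
26 → 2² + 6² = 40
40 → 4² + 0² = 16
16 → 1² + 6² = 37
37 → 3² + 7² = 58

58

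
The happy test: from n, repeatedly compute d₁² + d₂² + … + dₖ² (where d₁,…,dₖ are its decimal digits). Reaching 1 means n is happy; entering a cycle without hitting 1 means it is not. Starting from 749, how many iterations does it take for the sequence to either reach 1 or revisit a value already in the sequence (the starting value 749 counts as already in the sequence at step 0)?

15

749 → 146
146 → 53
53 → 34
34 → 25
25 → 29
29 → 85
85 → 89
89 → 145
145 → 42
42 → 20
20 → 4
4 → 16
16 → 37
37 → 58
58 → 89  — 89 repeats.
That took 15 steps.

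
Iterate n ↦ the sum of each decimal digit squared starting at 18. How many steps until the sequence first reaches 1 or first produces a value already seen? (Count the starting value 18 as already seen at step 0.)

11

18 → 65
65 → 61
61 → 37
37 → 58
58 → 89
89 → 145
145 → 42
42 → 20
20 → 4
4 → 16
16 → 37  — 37 repeats.
That took 11 steps.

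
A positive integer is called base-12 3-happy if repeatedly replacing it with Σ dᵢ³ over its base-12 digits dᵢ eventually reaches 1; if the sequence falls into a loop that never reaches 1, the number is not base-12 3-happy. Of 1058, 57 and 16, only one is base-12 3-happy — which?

16

1058: 1058 → 415 → 1351 → 1136 → 1855 → 1344 → 793 → 342 → 288 → 8 → 512 → 755 → 1464 → 1008 → 343 → 415  — repeats 415 (not base-12 3-happy)
57: 57 → 793 → 342 → 288 → 8 → 512 → 755 → 1464 → 1008 → 343 → 415 → 1351 → 1136 → 1855 → 1344 → 793  — repeats 793 (not base-12 3-happy)
16: 16 → 65 → 250 → 1513 → 1217 → 762 → 368 → 736 → 190 → 1028 → 856 → 1520 → 1728 → 1  — reaches 1 (base-12 3-happy)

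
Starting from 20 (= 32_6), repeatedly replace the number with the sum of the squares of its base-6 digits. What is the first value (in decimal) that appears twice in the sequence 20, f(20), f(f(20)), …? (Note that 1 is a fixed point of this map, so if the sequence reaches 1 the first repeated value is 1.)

20

20 = (3,2)_6 → 3² + 2² = 13
13 = (2,1)_6 → 2² + 1² = 5
5 = (5)_6 → 5² = 25
25 = (4,1)_6 → 4² + 1² = 17
17 = (2,5)_6 → 2² + 5² = 29
29 = (4,5)_6 → 4² + 5² = 41
41 = (1,0,5)_6 → 1² + 0² + 5² = 26
26 = (4,2)_6 → 4² + 2² = 20  — 20 already appeared earlier.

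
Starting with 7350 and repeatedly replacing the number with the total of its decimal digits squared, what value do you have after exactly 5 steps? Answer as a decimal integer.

7350 → 83
83 → 73
73 → 58
58 → 89
89 → 145

145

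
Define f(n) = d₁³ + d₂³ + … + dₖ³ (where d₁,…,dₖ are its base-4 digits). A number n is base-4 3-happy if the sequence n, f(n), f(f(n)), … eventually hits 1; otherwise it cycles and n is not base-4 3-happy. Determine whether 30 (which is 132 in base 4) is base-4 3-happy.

30 = (1,3,2)_4 → 1³ + 3³ + 2³ = 1 + 27 + 8 = 36
36 = (2,1,0)_4 → 2³ + 1³ + 0³ = 8 + 1 + 0 = 9
9 = (2,1)_4 → 2³ + 1³ = 8 + 1 = 9  — 9 already seen; the sequence cycles without reaching 1.

not base-4 3-happy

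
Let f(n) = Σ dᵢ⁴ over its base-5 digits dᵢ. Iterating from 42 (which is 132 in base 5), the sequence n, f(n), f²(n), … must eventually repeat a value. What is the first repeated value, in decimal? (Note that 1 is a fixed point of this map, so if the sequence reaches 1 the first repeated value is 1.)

528

42 = (1,3,2)_5 → 1⁴ + 3⁴ + 2⁴ = 98
98 = (3,4,3)_5 → 3⁴ + 4⁴ + 3⁴ = 418
418 = (3,1,3,3)_5 → 3⁴ + 1⁴ + 3⁴ + 3⁴ = 244
244 = (1,4,3,4)_5 → 1⁴ + 4⁴ + 3⁴ + 4⁴ = 594
594 = (4,3,3,4)_5 → 4⁴ + 3⁴ + 3⁴ + 4⁴ = 674
674 = (1,0,1,4,4)_5 → 1⁴ + 0⁴ + 1⁴ + 4⁴ + 4⁴ = 514
514 = (4,0,2,4)_5 → 4⁴ + 0⁴ + 2⁴ + 4⁴ = 528
528 = (4,1,0,3)_5 → 4⁴ + 1⁴ + 0⁴ + 3⁴ = 338
338 = (2,3,2,3)_5 → 2⁴ + 3⁴ + 2⁴ + 3⁴ = 194
194 = (1,2,3,4)_5 → 1⁴ + 2⁴ + 3⁴ + 4⁴ = 354
354 = (2,4,0,4)_5 → 2⁴ + 4⁴ + 0⁴ + 4⁴ = 528  — 528 already appeared earlier.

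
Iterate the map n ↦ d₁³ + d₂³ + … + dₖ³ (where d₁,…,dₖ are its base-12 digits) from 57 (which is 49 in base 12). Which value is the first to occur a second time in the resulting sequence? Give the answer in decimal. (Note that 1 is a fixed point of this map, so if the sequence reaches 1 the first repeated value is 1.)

793

57 = (4,9)_12 → 4³ + 9³ = 793
793 = (5,6,1)_12 → 5³ + 6³ + 1³ = 342
342 = (2,4,6)_12 → 2³ + 4³ + 6³ = 288
288 = (2,0,0)_12 → 2³ + 0³ + 0³ = 8
8 = (8)_12 → 8³ = 512
512 = (3,6,8)_12 → 3³ + 6³ + 8³ = 755
755 = (5,2,11)_12 → 5³ + 2³ + 11³ = 1464
1464 = (10,2,0)_12 → 10³ + 2³ + 0³ = 1008
1008 = (7,0,0)_12 → 7³ + 0³ + 0³ = 343
343 = (2,4,7)_12 → 2³ + 4³ + 7³ = 415
415 = (2,10,7)_12 → 2³ + 10³ + 7³ = 1351
1351 = (9,4,7)_12 → 9³ + 4³ + 7³ = 1136
1136 = (7,10,8)_12 → 7³ + 10³ + 8³ = 1855
1855 = (1,0,10,7)_12 → 1³ + 0³ + 10³ + 7³ = 1344
1344 = (9,4,0)_12 → 9³ + 4³ + 0³ = 793  — 793 already appeared earlier.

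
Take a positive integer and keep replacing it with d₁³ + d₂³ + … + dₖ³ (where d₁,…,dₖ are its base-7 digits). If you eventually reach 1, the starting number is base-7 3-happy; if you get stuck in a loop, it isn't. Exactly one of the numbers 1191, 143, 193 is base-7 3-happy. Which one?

193

1191: 1191 → 63 → 9 → 9  — repeats 9 (not base-7 3-happy)
143: 143 → 251 → 341 → 557 → 137 → 197 → 65 → 17 → 35 → 125 → 251  — repeats 251 (not base-7 3-happy)
193: 193 → 307 → 433 → 343 → 1  — reaches 1 (base-7 3-happy)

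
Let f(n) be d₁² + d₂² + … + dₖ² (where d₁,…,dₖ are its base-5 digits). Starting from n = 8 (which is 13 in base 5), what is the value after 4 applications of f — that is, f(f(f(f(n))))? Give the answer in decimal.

8 = (1,3)_5 → 1² + 3² = 10
10 = (2,0)_5 → 2² + 0² = 4
4 = (4)_5 → 4² = 16
16 = (3,1)_5 → 3² + 1² = 10

10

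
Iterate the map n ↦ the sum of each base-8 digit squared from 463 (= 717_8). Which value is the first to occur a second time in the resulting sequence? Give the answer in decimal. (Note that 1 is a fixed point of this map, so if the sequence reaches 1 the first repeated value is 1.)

26

463 = (7,1,7)_8 → 7² + 1² + 7² = 99
99 = (1,4,3)_8 → 1² + 4² + 3² = 26
26 = (3,2)_8 → 3² + 2² = 13
13 = (1,5)_8 → 1² + 5² = 26  — 26 already appeared earlier.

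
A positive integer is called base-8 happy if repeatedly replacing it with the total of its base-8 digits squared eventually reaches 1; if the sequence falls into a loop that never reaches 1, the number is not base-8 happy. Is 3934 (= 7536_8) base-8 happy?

not base-8 happy

3934 = (7,5,3,6)_8 → 119
119 = (1,6,7)_8 → 86
86 = (1,2,6)_8 → 41
41 = (5,1)_8 → 26
26 = (3,2)_8 → 13
13 = (1,5)_8 → 26  — 26 already seen; the sequence cycles without reaching 1.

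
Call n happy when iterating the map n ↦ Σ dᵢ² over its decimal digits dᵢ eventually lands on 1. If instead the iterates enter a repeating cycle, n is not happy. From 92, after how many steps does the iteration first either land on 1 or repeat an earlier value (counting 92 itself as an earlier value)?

92 → 9² + 2² = 81 + 4 = 85
85 → 8² + 5² = 64 + 25 = 89
89 → 8² + 9² = 64 + 81 = 145
145 → 1² + 4² + 5² = 1 + 16 + 25 = 42
42 → 4² + 2² = 16 + 4 = 20
20 → 2² + 0² = 4 + 0 = 4
4 → 4² = 16
16 → 1² + 6² = 1 + 36 = 37
37 → 3² + 7² = 9 + 49 = 58
58 → 5² + 8² = 25 + 64 = 89  — 89 repeats.
That took 10 steps.

10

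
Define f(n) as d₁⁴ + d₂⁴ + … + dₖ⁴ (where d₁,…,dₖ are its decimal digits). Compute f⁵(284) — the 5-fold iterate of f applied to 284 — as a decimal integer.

13139

284 → 2⁴ + 8⁴ + 4⁴ = 16 + 4096 + 256 = 4368
4368 → 4⁴ + 3⁴ + 6⁴ + 8⁴ = 256 + 81 + 1296 + 4096 = 5729
5729 → 5⁴ + 7⁴ + 2⁴ + 9⁴ = 625 + 2401 + 16 + 6561 = 9603
9603 → 9⁴ + 6⁴ + 0⁴ + 3⁴ = 6561 + 1296 + 0 + 81 = 7938
7938 → 7⁴ + 9⁴ + 3⁴ + 8⁴ = 2401 + 6561 + 81 + 4096 = 13139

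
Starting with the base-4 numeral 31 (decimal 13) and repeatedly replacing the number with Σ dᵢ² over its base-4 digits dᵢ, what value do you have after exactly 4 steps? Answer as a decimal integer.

13 = (3,1)_4 → 3² + 1² = 9 + 1 = 10
10 = (2,2)_4 → 2² + 2² = 4 + 4 = 8
8 = (2,0)_4 → 2² + 0² = 4 + 0 = 4
4 = (1,0)_4 → 1² + 0² = 1 + 0 = 1

1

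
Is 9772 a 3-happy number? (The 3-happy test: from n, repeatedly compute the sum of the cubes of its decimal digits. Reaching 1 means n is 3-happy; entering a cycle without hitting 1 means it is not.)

3-happy

9772 → 9³ + 7³ + 7³ + 2³ = 1423
1423 → 1³ + 4³ + 2³ + 3³ = 100
100 → 1³ + 0³ + 0³ = 1  — reached 1.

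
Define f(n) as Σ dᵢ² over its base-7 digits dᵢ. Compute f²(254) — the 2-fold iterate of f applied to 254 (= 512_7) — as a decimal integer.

254 = (5,1,2)_7 → 5² + 1² + 2² = 25 + 1 + 4 = 30
30 = (4,2)_7 → 4² + 2² = 16 + 4 = 20

20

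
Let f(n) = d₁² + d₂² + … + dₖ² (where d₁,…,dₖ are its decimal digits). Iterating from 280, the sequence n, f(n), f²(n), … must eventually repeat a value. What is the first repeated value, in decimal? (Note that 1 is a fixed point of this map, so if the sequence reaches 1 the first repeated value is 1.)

1

280 → 2² + 8² + 0² = 4 + 64 + 0 = 68
68 → 6² + 8² = 36 + 64 = 100
100 → 1² + 0² + 0² = 1 + 0 + 0 = 1  — reached the fixed point 1.
1 → 1, so 1 is the first repeated value.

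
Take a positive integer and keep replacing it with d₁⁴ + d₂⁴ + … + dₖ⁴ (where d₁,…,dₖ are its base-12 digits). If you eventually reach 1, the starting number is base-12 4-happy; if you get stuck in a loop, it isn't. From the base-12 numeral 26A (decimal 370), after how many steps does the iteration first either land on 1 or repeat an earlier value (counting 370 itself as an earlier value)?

370 = (2,6,10)_12 → 2⁴ + 6⁴ + 10⁴ = 16 + 1296 + 10000 = 11312
11312 = (6,6,6,8)_12 → 6⁴ + 6⁴ + 6⁴ + 8⁴ = 1296 + 1296 + 1296 + 4096 = 7984
7984 = (4,7,5,4)_12 → 4⁴ + 7⁴ + 5⁴ + 4⁴ = 256 + 2401 + 625 + 256 = 3538
3538 = (2,0,6,10)_12 → 2⁴ + 0⁴ + 6⁴ + 10⁴ = 16 + 0 + 1296 + 10000 = 11312  — 11312 repeats.
That took 4 steps.

4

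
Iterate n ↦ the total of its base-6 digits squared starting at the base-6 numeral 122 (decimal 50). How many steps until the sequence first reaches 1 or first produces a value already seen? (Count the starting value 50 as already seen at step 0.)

11

50 = (1,2,2)_6 → 1² + 2² + 2² = 1 + 4 + 4 = 9
9 = (1,3)_6 → 1² + 3² = 1 + 9 = 10
10 = (1,4)_6 → 1² + 4² = 1 + 16 = 17
17 = (2,5)_6 → 2² + 5² = 4 + 25 = 29
29 = (4,5)_6 → 4² + 5² = 16 + 25 = 41
41 = (1,0,5)_6 → 1² + 0² + 5² = 1 + 0 + 25 = 26
26 = (4,2)_6 → 4² + 2² = 16 + 4 = 20
20 = (3,2)_6 → 3² + 2² = 9 + 4 = 13
13 = (2,1)_6 → 2² + 1² = 4 + 1 = 5
5 = (5)_6 → 5² = 25
25 = (4,1)_6 → 4² + 1² = 16 + 1 = 17  — 17 repeats.
That took 11 steps.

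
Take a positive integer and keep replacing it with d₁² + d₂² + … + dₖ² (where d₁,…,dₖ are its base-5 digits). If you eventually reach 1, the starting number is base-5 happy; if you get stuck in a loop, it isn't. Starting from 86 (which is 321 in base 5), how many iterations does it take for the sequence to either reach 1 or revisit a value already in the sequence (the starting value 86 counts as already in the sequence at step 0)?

6

86 = (3,2,1)_5 → 3² + 2² + 1² = 9 + 4 + 1 = 14
14 = (2,4)_5 → 2² + 4² = 4 + 16 = 20
20 = (4,0)_5 → 4² + 0² = 16 + 0 = 16
16 = (3,1)_5 → 3² + 1² = 9 + 1 = 10
10 = (2,0)_5 → 2² + 0² = 4 + 0 = 4
4 = (4)_5 → 4² = 16  — 16 repeats.
That took 6 steps.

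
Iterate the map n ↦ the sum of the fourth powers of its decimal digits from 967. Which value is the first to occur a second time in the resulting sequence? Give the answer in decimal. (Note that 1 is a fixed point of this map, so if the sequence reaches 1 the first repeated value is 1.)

967 → 9⁴ + 6⁴ + 7⁴ = 10258
10258 → 1⁴ + 0⁴ + 2⁴ + 5⁴ + 8⁴ = 4738
4738 → 4⁴ + 7⁴ + 3⁴ + 8⁴ = 6834
6834 → 6⁴ + 8⁴ + 3⁴ + 4⁴ = 5729
5729 → 5⁴ + 7⁴ + 2⁴ + 9⁴ = 9603
9603 → 9⁴ + 6⁴ + 0⁴ + 3⁴ = 7938
7938 → 7⁴ + 9⁴ + 3⁴ + 8⁴ = 13139
13139 → 1⁴ + 3⁴ + 1⁴ + 3⁴ + 9⁴ = 6725
6725 → 6⁴ + 7⁴ + 2⁴ + 5⁴ = 4338
4338 → 4⁴ + 3⁴ + 3⁴ + 8⁴ = 4514
4514 → 4⁴ + 5⁴ + 1⁴ + 4⁴ = 1138
1138 → 1⁴ + 1⁴ + 3⁴ + 8⁴ = 4179
4179 → 4⁴ + 1⁴ + 7⁴ + 9⁴ = 9219
9219 → 9⁴ + 2⁴ + 1⁴ + 9⁴ = 13139  — 13139 already appeared earlier.

13139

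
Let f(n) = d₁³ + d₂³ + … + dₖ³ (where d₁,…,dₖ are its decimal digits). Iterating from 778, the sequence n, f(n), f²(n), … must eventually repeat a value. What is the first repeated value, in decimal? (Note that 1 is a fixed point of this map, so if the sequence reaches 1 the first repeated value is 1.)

1

778 → 7³ + 7³ + 8³ = 343 + 343 + 512 = 1198
1198 → 1³ + 1³ + 9³ + 8³ = 1 + 1 + 729 + 512 = 1243
1243 → 1³ + 2³ + 4³ + 3³ = 1 + 8 + 64 + 27 = 100
100 → 1³ + 0³ + 0³ = 1 + 0 + 0 = 1  — reached the fixed point 1.
1 → 1, so 1 is the first repeated value.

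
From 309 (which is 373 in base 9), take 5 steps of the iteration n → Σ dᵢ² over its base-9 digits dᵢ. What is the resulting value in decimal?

309 = (3,7,3)_9 → 3² + 7² + 3² = 67
67 = (7,4)_9 → 7² + 4² = 65
65 = (7,2)_9 → 7² + 2² = 53
53 = (5,8)_9 → 5² + 8² = 89
89 = (1,0,8)_9 → 1² + 0² + 8² = 65

65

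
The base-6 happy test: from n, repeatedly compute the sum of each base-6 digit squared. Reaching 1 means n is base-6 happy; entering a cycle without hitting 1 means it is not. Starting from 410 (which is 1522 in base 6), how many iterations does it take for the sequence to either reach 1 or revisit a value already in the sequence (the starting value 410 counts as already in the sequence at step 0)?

10

410 = (1,5,2,2)_6 → 1² + 5² + 2² + 2² = 34
34 = (5,4)_6 → 5² + 4² = 41
41 = (1,0,5)_6 → 1² + 0² + 5² = 26
26 = (4,2)_6 → 4² + 2² = 20
20 = (3,2)_6 → 3² + 2² = 13
13 = (2,1)_6 → 2² + 1² = 5
5 = (5)_6 → 5² = 25
25 = (4,1)_6 → 4² + 1² = 17
17 = (2,5)_6 → 2² + 5² = 29
29 = (4,5)_6 → 4² + 5² = 41  — 41 repeats.
That took 10 steps.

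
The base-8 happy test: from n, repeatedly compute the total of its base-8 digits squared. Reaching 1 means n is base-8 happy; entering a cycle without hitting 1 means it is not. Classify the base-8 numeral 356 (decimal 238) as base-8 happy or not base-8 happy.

not base-8 happy

238 = (3,5,6)_8 → 3² + 5² + 6² = 70
70 = (1,0,6)_8 → 1² + 0² + 6² = 37
37 = (4,5)_8 → 4² + 5² = 41
41 = (5,1)_8 → 5² + 1² = 26
26 = (3,2)_8 → 3² + 2² = 13
13 = (1,5)_8 → 1² + 5² = 26  — 26 already seen; the sequence cycles without reaching 1.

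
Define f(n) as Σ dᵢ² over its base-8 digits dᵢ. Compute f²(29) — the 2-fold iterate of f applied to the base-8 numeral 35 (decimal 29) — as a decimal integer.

29 = (3,5)_8 → 3² + 5² = 34
34 = (4,2)_8 → 4² + 2² = 20

20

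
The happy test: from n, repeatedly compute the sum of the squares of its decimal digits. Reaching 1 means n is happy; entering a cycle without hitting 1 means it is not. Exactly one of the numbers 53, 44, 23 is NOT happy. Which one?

53

53: 53 → 34 → 25 → 29 → 85 → 89 → 145 → 42 → 20 → 4 → 16 → 37 → 58 → 89  — repeats 89 (not happy)
44: 44 → 32 → 13 → 10 → 1  — reaches 1 (happy)
23: 23 → 13 → 10 → 1  — reaches 1 (happy)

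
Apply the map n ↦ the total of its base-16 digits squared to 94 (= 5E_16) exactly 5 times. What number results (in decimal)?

94 = (5,14)_16 → 5² + 14² = 25 + 196 = 221
221 = (13,13)_16 → 13² + 13² = 169 + 169 = 338
338 = (1,5,2)_16 → 1² + 5² + 2² = 1 + 25 + 4 = 30
30 = (1,14)_16 → 1² + 14² = 1 + 196 = 197
197 = (12,5)_16 → 12² + 5² = 144 + 25 = 169

169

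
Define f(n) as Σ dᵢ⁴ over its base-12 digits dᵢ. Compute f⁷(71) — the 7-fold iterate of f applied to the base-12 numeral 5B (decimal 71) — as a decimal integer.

71 = (5,11)_12 → 5⁴ + 11⁴ = 625 + 14641 = 15266
15266 = (8,10,0,2)_12 → 8⁴ + 10⁴ + 0⁴ + 2⁴ = 4096 + 10000 + 0 + 16 = 14112
14112 = (8,2,0,0)_12 → 8⁴ + 2⁴ + 0⁴ + 0⁴ = 4096 + 16 + 0 + 0 = 4112
4112 = (2,4,6,8)_12 → 2⁴ + 4⁴ + 6⁴ + 8⁴ = 16 + 256 + 1296 + 4096 = 5664
5664 = (3,3,4,0)_12 → 3⁴ + 3⁴ + 4⁴ + 0⁴ = 81 + 81 + 256 + 0 = 418
418 = (2,10,10)_12 → 2⁴ + 10⁴ + 10⁴ = 16 + 10000 + 10000 = 20016
20016 = (11,7,0,0)_12 → 11⁴ + 7⁴ + 0⁴ + 0⁴ = 14641 + 2401 + 0 + 0 = 17042

17042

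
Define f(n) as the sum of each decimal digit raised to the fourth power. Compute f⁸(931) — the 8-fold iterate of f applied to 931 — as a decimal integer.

931 → 9⁴ + 3⁴ + 1⁴ = 6643
6643 → 6⁴ + 6⁴ + 4⁴ + 3⁴ = 2929
2929 → 2⁴ + 9⁴ + 2⁴ + 9⁴ = 13154
13154 → 1⁴ + 3⁴ + 1⁴ + 5⁴ + 4⁴ = 964
964 → 9⁴ + 6⁴ + 4⁴ = 8113
8113 → 8⁴ + 1⁴ + 1⁴ + 3⁴ = 4179
4179 → 4⁴ + 1⁴ + 7⁴ + 9⁴ = 9219
9219 → 9⁴ + 2⁴ + 1⁴ + 9⁴ = 13139

13139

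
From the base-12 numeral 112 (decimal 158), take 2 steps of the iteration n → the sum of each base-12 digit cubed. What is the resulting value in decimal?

158 = (1,1,2)_12 → 1³ + 1³ + 2³ = 1 + 1 + 8 = 10
10 = (10)_12 → 10³ = 1000

1000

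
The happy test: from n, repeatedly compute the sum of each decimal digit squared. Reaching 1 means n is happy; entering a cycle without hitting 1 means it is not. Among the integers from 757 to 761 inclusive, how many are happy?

757: 757 → 123 → 14 → 17 → 50 → 25 → 29 → 85 → 89 → 145 → 42 → 20 → 4 → 16 → 37 → 58 → 89  — not happy
758: 758 → 138 → 74 → 65 → 61 → 37 → 58 → 89 → 145 → 42 → 20 → 4 → 16 → 37  — not happy
759: 759 → 155 → 51 → 26 → 40 → 16 → 37 → 58 → 89 → 145 → 42 → 20 → 4 → 16  — not happy
760: 760 → 85 → 89 → 145 → 42 → 20 → 4 → 16 → 37 → 58 → 89  — not happy
761: 761 → 86 → 100 → 1  — happy
happy: 761

1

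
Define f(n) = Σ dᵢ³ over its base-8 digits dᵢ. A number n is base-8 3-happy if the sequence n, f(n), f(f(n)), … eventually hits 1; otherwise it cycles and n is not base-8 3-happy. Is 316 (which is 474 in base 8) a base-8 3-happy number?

not base-8 3-happy

316 = (4,7,4)_8 → 4³ + 7³ + 4³ = 471
471 = (7,2,7)_8 → 7³ + 2³ + 7³ = 694
694 = (1,2,6,6)_8 → 1³ + 2³ + 6³ + 6³ = 441
441 = (6,7,1)_8 → 6³ + 7³ + 1³ = 560
560 = (1,0,6,0)_8 → 1³ + 0³ + 6³ + 0³ = 217
217 = (3,3,1)_8 → 3³ + 3³ + 1³ = 55
55 = (6,7)_8 → 6³ + 7³ = 559
559 = (1,0,5,7)_8 → 1³ + 0³ + 5³ + 7³ = 469
469 = (7,2,5)_8 → 7³ + 2³ + 5³ = 476
476 = (7,3,4)_8 → 7³ + 3³ + 4³ = 434
434 = (6,6,2)_8 → 6³ + 6³ + 2³ = 440
440 = (6,7,0)_8 → 6³ + 7³ + 0³ = 559  — 559 already seen; the sequence cycles without reaching 1.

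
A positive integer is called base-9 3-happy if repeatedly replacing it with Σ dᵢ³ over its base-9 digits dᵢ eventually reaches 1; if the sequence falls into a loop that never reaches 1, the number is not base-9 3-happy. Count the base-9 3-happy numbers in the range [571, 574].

571: 571 → 407 → 133 → 469 → 469  (repeats 469)
572: 572 → 468 → 468  (repeats 468)
573: 573 → 559 → 729 → 1  (reaches 1)
574: 574 → 686 → 584 → 856 → 128 → 134 → 638 → 1198 → 470 → 476 → 980 → 540 → 432 → 152 → 856  (repeats 856)
base-9 3-happy: 573

1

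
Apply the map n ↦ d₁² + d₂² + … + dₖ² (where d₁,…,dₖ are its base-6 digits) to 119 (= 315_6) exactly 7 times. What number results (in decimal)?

41

119 = (3,1,5)_6 → 3² + 1² + 5² = 9 + 1 + 25 = 35
35 = (5,5)_6 → 5² + 5² = 25 + 25 = 50
50 = (1,2,2)_6 → 1² + 2² + 2² = 1 + 4 + 4 = 9
9 = (1,3)_6 → 1² + 3² = 1 + 9 = 10
10 = (1,4)_6 → 1² + 4² = 1 + 16 = 17
17 = (2,5)_6 → 2² + 5² = 4 + 25 = 29
29 = (4,5)_6 → 4² + 5² = 16 + 25 = 41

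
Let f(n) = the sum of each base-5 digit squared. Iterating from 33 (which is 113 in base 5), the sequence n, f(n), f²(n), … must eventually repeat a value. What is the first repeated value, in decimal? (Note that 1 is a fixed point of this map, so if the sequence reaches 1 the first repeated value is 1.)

1

33 = (1,1,3)_5 → 1² + 1² + 3² = 11
11 = (2,1)_5 → 2² + 1² = 5
5 = (1,0)_5 → 1² + 0² = 1  — reached the fixed point 1.
1 → 1, so 1 is the first repeated value.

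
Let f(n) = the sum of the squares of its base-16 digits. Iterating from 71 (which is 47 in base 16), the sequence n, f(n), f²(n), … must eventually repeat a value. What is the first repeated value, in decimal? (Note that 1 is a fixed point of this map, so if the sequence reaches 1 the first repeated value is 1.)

1

71 = (4,7)_16 → 4² + 7² = 65
65 = (4,1)_16 → 4² + 1² = 17
17 = (1,1)_16 → 1² + 1² = 2
2 = (2)_16 → 2² = 4
4 = (4)_16 → 4² = 16
16 = (1,0)_16 → 1² + 0² = 1  — reached the fixed point 1.
1 → 1, so 1 is the first repeated value.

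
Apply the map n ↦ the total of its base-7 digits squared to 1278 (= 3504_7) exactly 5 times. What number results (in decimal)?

1278 = (3,5,0,4)_7 → 3² + 5² + 0² + 4² = 50
50 = (1,0,1)_7 → 1² + 0² + 1² = 2
2 = (2)_7 → 2² = 4
4 = (4)_7 → 4² = 16
16 = (2,2)_7 → 2² + 2² = 8

8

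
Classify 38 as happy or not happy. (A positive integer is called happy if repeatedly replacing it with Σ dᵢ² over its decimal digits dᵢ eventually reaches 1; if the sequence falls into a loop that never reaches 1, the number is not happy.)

not happy

38 → 3² + 8² = 73
73 → 7² + 3² = 58
58 → 5² + 8² = 89
89 → 8² + 9² = 145
145 → 1² + 4² + 5² = 42
42 → 4² + 2² = 20
20 → 2² + 0² = 4
4 → 4² = 16
16 → 1² + 6² = 37
37 → 3² + 7² = 58  — 58 already seen; the sequence cycles without reaching 1.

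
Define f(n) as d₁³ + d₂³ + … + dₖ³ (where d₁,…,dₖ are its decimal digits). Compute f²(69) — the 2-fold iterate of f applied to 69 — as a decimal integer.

69 → 6³ + 9³ = 216 + 729 = 945
945 → 9³ + 4³ + 5³ = 729 + 64 + 125 = 918

918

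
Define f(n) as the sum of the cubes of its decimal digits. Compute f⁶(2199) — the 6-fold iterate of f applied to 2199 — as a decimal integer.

2199 → 2³ + 1³ + 9³ + 9³ = 1467
1467 → 1³ + 4³ + 6³ + 7³ = 624
624 → 6³ + 2³ + 4³ = 288
288 → 2³ + 8³ + 8³ = 1032
1032 → 1³ + 0³ + 3³ + 2³ = 36
36 → 3³ + 6³ = 243

243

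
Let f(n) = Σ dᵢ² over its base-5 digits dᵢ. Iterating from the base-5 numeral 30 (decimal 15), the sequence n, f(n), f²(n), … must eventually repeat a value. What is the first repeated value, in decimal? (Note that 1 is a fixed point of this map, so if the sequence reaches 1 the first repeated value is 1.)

13

15 = (3,0)_5 → 9
9 = (1,4)_5 → 17
17 = (3,2)_5 → 13
13 = (2,3)_5 → 13  — 13 already appeared earlier.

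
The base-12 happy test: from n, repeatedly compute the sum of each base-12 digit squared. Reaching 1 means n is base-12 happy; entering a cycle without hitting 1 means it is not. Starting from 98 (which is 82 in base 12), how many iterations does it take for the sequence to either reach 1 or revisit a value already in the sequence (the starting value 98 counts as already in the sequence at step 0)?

98 = (8,2)_12 → 68
68 = (5,8)_12 → 89
89 = (7,5)_12 → 74
74 = (6,2)_12 → 40
40 = (3,4)_12 → 25
25 = (2,1)_12 → 5
5 = (5)_12 → 25  — 25 repeats.
That took 7 steps.

7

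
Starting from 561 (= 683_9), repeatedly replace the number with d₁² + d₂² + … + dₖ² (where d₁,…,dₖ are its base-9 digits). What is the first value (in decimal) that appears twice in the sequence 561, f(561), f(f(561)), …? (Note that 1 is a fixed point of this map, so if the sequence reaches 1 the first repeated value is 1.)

53

561 = (6,8,3)_9 → 109
109 = (1,3,1)_9 → 11
11 = (1,2)_9 → 5
5 = (5)_9 → 25
25 = (2,7)_9 → 53
53 = (5,8)_9 → 89
89 = (1,0,8)_9 → 65
65 = (7,2)_9 → 53  — 53 already appeared earlier.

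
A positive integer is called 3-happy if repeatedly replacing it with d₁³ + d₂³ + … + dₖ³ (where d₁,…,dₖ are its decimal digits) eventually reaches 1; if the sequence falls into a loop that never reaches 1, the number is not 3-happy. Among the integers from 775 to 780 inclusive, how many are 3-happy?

775: 775 → 811 → 514 → 190 → 730 → 370 → 370  (repeats 370)
776: 776 → 902 → 737 → 713 → 371 → 371  (repeats 371)
777: 777 → 1029 → 738 → 882 → 1032 → 36 → 243 → 99 → 1458 → 702 → 351 → 153 → 153  (repeats 153)
778: 778 → 1198 → 1243 → 100 → 1  (reaches 1)
779: 779 → 1415 → 191 → 731 → 371 → 371  (repeats 371)
780: 780 → 855 → 762 → 567 → 684 → 792 → 1080 → 513 → 153 → 153  (repeats 153)
3-happy: 778

1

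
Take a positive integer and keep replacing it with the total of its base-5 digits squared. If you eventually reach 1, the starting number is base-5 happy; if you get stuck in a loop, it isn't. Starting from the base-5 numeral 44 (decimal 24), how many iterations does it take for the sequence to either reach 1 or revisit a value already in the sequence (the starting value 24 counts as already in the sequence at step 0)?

24 = (4,4)_5 → 4² + 4² = 32
32 = (1,1,2)_5 → 1² + 1² + 2² = 6
6 = (1,1)_5 → 1² + 1² = 2
2 = (2)_5 → 2² = 4
4 = (4)_5 → 4² = 16
16 = (3,1)_5 → 3² + 1² = 10
10 = (2,0)_5 → 2² + 0² = 4  — 4 repeats.
That took 7 steps.

7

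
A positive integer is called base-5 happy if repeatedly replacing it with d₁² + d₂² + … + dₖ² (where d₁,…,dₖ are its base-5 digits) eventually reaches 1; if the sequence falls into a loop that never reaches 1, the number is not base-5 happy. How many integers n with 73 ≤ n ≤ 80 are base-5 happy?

73: 73 → 29 → 17 → 13 → 13  — not base-5 happy
74: 74 → 36 → 6 → 2 → 4 → 16 → 10 → 4  — not base-5 happy
75: 75 → 9 → 17 → 13 → 13  — not base-5 happy
76: 76 → 10 → 4 → 16 → 10  — not base-5 happy
77: 77 → 13 → 13  — not base-5 happy
78: 78 → 18 → 18  — not base-5 happy
79: 79 → 25 → 1  — base-5 happy
80: 80 → 10 → 4 → 16 → 10  — not base-5 happy
base-5 happy: 79

1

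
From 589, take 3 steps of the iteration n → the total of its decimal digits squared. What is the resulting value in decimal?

589 → 5² + 8² + 9² = 25 + 64 + 81 = 170
170 → 1² + 7² + 0² = 1 + 49 + 0 = 50
50 → 5² + 0² = 25 + 0 = 25

25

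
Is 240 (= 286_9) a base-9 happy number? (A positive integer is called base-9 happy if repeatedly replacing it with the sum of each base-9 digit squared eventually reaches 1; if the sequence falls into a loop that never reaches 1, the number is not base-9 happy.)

240 = (2,8,6)_9 → 2² + 8² + 6² = 104
104 = (1,2,5)_9 → 1² + 2² + 5² = 30
30 = (3,3)_9 → 3² + 3² = 18
18 = (2,0)_9 → 2² + 0² = 4
4 = (4)_9 → 4² = 16
16 = (1,7)_9 → 1² + 7² = 50
50 = (5,5)_9 → 5² + 5² = 50  — 50 already seen; the sequence cycles without reaching 1.

not base-9 happy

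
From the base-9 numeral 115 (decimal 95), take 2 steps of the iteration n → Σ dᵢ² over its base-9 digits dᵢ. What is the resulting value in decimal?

9

95 = (1,1,5)_9 → 1² + 1² + 5² = 27
27 = (3,0)_9 → 3² + 0² = 9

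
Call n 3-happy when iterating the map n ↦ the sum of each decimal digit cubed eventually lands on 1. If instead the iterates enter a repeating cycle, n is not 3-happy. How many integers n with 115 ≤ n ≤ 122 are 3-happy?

115: 115 → 127 → 352 → 160 → 217 → 352  — not 3-happy
116: 116 → 218 → 521 → 134 → 92 → 737 → 713 → 371 → 371  — not 3-happy
117: 117 → 345 → 216 → 225 → 141 → 66 → 432 → 99 → 1458 → 702 → 351 → 153 → 153  — not 3-happy
118: 118 → 514 → 190 → 730 → 370 → 370  — not 3-happy
119: 119 → 731 → 371 → 371  — not 3-happy
120: 120 → 9 → 729 → 1080 → 513 → 153 → 153  — not 3-happy
121: 121 → 10 → 1  — 3-happy
122: 122 → 17 → 344 → 155 → 251 → 134 → 92 → 737 → 713 → 371 → 371  — not 3-happy
3-happy: 121

1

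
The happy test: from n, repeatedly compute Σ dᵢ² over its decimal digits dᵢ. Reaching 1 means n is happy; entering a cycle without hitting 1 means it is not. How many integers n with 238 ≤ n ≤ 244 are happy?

1

238: 238 → 77 → 98 → 145 → 42 → 20 → 4 → 16 → 37 → 58 → 89 → 145  — not happy
239: 239 → 94 → 97 → 130 → 10 → 1  — happy
240: 240 → 20 → 4 → 16 → 37 → 58 → 89 → 145 → 42 → 20  — not happy
241: 241 → 21 → 5 → 25 → 29 → 85 → 89 → 145 → 42 → 20 → 4 → 16 → 37 → 58 → 89  — not happy
242: 242 → 24 → 20 → 4 → 16 → 37 → 58 → 89 → 145 → 42 → 20  — not happy
243: 243 → 29 → 85 → 89 → 145 → 42 → 20 → 4 → 16 → 37 → 58 → 89  — not happy
244: 244 → 36 → 45 → 41 → 17 → 50 → 25 → 29 → 85 → 89 → 145 → 42 → 20 → 4 → 16 → 37 → 58 → 89  — not happy
happy: 239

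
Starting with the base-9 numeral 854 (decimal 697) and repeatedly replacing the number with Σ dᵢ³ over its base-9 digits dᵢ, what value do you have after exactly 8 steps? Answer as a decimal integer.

697 = (8,5,4)_9 → 8³ + 5³ + 4³ = 701
701 = (8,5,8)_9 → 8³ + 5³ + 8³ = 1149
1149 = (1,5,1,6)_9 → 1³ + 5³ + 1³ + 6³ = 343
343 = (4,2,1)_9 → 4³ + 2³ + 1³ = 73
73 = (8,1)_9 → 8³ + 1³ = 513
513 = (6,3,0)_9 → 6³ + 3³ + 0³ = 243
243 = (3,0,0)_9 → 3³ + 0³ + 0³ = 27
27 = (3,0)_9 → 3³ + 0³ = 27

27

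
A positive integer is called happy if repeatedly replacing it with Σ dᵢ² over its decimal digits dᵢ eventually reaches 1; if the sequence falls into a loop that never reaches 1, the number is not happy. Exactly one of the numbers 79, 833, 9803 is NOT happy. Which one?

9803

79: 79 → 130 → 10 → 1  — reaches 1 (happy)
833: 833 → 82 → 68 → 100 → 1  — reaches 1 (happy)
9803: 9803 → 154 → 42 → 20 → 4 → 16 → 37 → 58 → 89 → 145 → 42  — repeats 42 (not happy)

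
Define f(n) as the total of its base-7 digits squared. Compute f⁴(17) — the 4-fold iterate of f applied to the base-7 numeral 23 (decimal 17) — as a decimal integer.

17

17 = (2,3)_7 → 2² + 3² = 4 + 9 = 13
13 = (1,6)_7 → 1² + 6² = 1 + 36 = 37
37 = (5,2)_7 → 5² + 2² = 25 + 4 = 29
29 = (4,1)_7 → 4² + 1² = 16 + 1 = 17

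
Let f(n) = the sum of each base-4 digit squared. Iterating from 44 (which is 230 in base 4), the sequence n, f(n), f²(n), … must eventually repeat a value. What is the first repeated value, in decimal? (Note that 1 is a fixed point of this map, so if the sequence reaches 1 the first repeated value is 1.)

1

44 = (2,3,0)_4 → 2² + 3² + 0² = 13
13 = (3,1)_4 → 3² + 1² = 10
10 = (2,2)_4 → 2² + 2² = 8
8 = (2,0)_4 → 2² + 0² = 4
4 = (1,0)_4 → 1² + 0² = 1  — reached the fixed point 1.
1 → 1, so 1 is the first repeated value.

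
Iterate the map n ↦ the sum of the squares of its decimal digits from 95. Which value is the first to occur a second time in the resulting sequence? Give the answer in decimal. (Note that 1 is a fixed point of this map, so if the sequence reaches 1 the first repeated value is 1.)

95 → 9² + 5² = 81 + 25 = 106
106 → 1² + 0² + 6² = 1 + 0 + 36 = 37
37 → 3² + 7² = 9 + 49 = 58
58 → 5² + 8² = 25 + 64 = 89
89 → 8² + 9² = 64 + 81 = 145
145 → 1² + 4² + 5² = 1 + 16 + 25 = 42
42 → 4² + 2² = 16 + 4 = 20
20 → 2² + 0² = 4 + 0 = 4
4 → 4² = 16
16 → 1² + 6² = 1 + 36 = 37  — 37 already appeared earlier.

37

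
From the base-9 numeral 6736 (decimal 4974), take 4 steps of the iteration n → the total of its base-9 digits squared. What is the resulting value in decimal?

4974 = (6,7,3,6)_9 → 6² + 7² + 3² + 6² = 130
130 = (1,5,4)_9 → 1² + 5² + 4² = 42
42 = (4,6)_9 → 4² + 6² = 52
52 = (5,7)_9 → 5² + 7² = 74

74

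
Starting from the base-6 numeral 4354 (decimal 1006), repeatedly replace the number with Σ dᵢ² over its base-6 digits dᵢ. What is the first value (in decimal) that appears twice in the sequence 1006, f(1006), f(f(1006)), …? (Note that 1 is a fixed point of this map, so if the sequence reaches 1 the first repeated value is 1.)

1006 = (4,3,5,4)_6 → 66
66 = (1,5,0)_6 → 26
26 = (4,2)_6 → 20
20 = (3,2)_6 → 13
13 = (2,1)_6 → 5
5 = (5)_6 → 25
25 = (4,1)_6 → 17
17 = (2,5)_6 → 29
29 = (4,5)_6 → 41
41 = (1,0,5)_6 → 26  — 26 already appeared earlier.

26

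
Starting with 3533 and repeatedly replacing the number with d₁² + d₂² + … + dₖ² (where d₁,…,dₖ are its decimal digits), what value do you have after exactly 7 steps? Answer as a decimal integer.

20

3533 → 3² + 5² + 3² + 3² = 52
52 → 5² + 2² = 29
29 → 2² + 9² = 85
85 → 8² + 5² = 89
89 → 8² + 9² = 145
145 → 1² + 4² + 5² = 42
42 → 4² + 2² = 20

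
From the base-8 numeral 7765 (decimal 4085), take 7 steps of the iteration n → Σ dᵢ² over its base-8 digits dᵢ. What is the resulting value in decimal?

40

4085 = (7,7,6,5)_8 → 7² + 7² + 6² + 5² = 159
159 = (2,3,7)_8 → 2² + 3² + 7² = 62
62 = (7,6)_8 → 7² + 6² = 85
85 = (1,2,5)_8 → 1² + 2² + 5² = 30
30 = (3,6)_8 → 3² + 6² = 45
45 = (5,5)_8 → 5² + 5² = 50
50 = (6,2)_8 → 6² + 2² = 40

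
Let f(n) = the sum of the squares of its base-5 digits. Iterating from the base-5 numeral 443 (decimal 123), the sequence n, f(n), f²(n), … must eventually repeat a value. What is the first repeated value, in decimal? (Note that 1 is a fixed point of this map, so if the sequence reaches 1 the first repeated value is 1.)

123 = (4,4,3)_5 → 4² + 4² + 3² = 41
41 = (1,3,1)_5 → 1² + 3² + 1² = 11
11 = (2,1)_5 → 2² + 1² = 5
5 = (1,0)_5 → 1² + 0² = 1  — reached the fixed point 1.
1 → 1, so 1 is the first repeated value.

1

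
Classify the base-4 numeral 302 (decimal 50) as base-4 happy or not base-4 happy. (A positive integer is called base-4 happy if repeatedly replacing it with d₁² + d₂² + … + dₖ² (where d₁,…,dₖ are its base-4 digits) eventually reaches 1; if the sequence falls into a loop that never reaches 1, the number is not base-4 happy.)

50 = (3,0,2)_4 → 3² + 0² + 2² = 13
13 = (3,1)_4 → 3² + 1² = 10
10 = (2,2)_4 → 2² + 2² = 8
8 = (2,0)_4 → 2² + 0² = 4
4 = (1,0)_4 → 1² + 0² = 1  — reached 1.

base-4 happy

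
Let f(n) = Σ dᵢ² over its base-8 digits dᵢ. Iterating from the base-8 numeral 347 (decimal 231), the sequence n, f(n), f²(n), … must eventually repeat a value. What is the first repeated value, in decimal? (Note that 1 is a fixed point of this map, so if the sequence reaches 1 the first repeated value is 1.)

231 = (3,4,7)_8 → 3² + 4² + 7² = 9 + 16 + 49 = 74
74 = (1,1,2)_8 → 1² + 1² + 2² = 1 + 1 + 4 = 6
6 = (6)_8 → 6² = 36
36 = (4,4)_8 → 4² + 4² = 16 + 16 = 32
32 = (4,0)_8 → 4² + 0² = 16 + 0 = 16
16 = (2,0)_8 → 2² + 0² = 4 + 0 = 4
4 = (4)_8 → 4² = 16  — 16 already appeared earlier.

16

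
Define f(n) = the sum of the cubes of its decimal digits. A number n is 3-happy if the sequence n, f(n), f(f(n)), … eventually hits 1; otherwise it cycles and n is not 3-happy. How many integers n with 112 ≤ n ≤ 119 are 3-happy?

1

112: 112 → 10 → 1  (reaches 1)
113: 113 → 29 → 737 → 713 → 371 → 371  (repeats 371)
114: 114 → 66 → 432 → 99 → 1458 → 702 → 351 → 153 → 153  (repeats 153)
115: 115 → 127 → 352 → 160 → 217 → 352  (repeats 352)
116: 116 → 218 → 521 → 134 → 92 → 737 → 713 → 371 → 371  (repeats 371)
117: 117 → 345 → 216 → 225 → 141 → 66 → 432 → 99 → 1458 → 702 → 351 → 153 → 153  (repeats 153)
118: 118 → 514 → 190 → 730 → 370 → 370  (repeats 370)
119: 119 → 731 → 371 → 371  (repeats 371)
3-happy: 112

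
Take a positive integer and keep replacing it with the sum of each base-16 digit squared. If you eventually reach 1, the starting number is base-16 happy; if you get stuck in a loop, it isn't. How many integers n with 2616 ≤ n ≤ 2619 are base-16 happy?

2616: 2616 → 173 → 269 → 170 → 200 → 208 → 169 → 181 → 146 → 85 → 50 → 13 → 169  — not base-16 happy
2617: 2617 → 190 → 317 → 179 → 130 → 68 → 32 → 4 → 16 → 1  — base-16 happy
2618: 2618 → 209 → 170 → 200 → 208 → 169 → 181 → 146 → 85 → 50 → 13 → 169  — not base-16 happy
2619: 2619 → 230 → 232 → 260 → 17 → 2 → 4 → 16 → 1  — base-16 happy
base-16 happy: 2617, 2619

2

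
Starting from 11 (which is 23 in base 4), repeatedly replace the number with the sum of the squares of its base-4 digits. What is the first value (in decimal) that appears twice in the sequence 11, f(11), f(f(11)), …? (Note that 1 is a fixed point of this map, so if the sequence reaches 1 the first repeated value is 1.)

1

11 = (2,3)_4 → 2² + 3² = 4 + 9 = 13
13 = (3,1)_4 → 3² + 1² = 9 + 1 = 10
10 = (2,2)_4 → 2² + 2² = 4 + 4 = 8
8 = (2,0)_4 → 2² + 0² = 4 + 0 = 4
4 = (1,0)_4 → 1² + 0² = 1 + 0 = 1  — reached the fixed point 1.
1 → 1, so 1 is the first repeated value.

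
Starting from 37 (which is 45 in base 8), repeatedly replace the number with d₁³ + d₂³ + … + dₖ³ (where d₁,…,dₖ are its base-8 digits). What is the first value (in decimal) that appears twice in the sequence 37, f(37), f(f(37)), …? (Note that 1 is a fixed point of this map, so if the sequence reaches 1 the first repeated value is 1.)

476

37 = (4,5)_8 → 4³ + 5³ = 64 + 125 = 189
189 = (2,7,5)_8 → 2³ + 7³ + 5³ = 8 + 343 + 125 = 476
476 = (7,3,4)_8 → 7³ + 3³ + 4³ = 343 + 27 + 64 = 434
434 = (6,6,2)_8 → 6³ + 6³ + 2³ = 216 + 216 + 8 = 440
440 = (6,7,0)_8 → 6³ + 7³ + 0³ = 216 + 343 + 0 = 559
559 = (1,0,5,7)_8 → 1³ + 0³ + 5³ + 7³ = 1 + 0 + 125 + 343 = 469
469 = (7,2,5)_8 → 7³ + 2³ + 5³ = 343 + 8 + 125 = 476  — 476 already appeared earlier.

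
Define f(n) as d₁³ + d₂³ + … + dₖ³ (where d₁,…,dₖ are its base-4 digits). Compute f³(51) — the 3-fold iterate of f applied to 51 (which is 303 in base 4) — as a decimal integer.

51 = (3,0,3)_4 → 3³ + 0³ + 3³ = 27 + 0 + 27 = 54
54 = (3,1,2)_4 → 3³ + 1³ + 2³ = 27 + 1 + 8 = 36
36 = (2,1,0)_4 → 2³ + 1³ + 0³ = 8 + 1 + 0 = 9

9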